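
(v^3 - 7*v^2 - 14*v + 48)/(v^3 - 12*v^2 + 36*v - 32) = (v + 3)/(v - 2)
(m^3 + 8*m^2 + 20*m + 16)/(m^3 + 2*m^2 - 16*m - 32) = (m + 2)/(m - 4)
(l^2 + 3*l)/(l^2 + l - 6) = l/(l - 2)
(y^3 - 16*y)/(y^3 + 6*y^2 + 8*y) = (y - 4)/(y + 2)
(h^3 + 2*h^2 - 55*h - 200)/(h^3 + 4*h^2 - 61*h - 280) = (h + 5)/(h + 7)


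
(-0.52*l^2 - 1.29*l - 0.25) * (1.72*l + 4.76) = -0.8944*l^3 - 4.694*l^2 - 6.5704*l - 1.19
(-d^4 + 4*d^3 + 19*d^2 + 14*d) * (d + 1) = -d^5 + 3*d^4 + 23*d^3 + 33*d^2 + 14*d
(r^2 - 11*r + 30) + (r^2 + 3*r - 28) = 2*r^2 - 8*r + 2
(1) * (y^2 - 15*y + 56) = y^2 - 15*y + 56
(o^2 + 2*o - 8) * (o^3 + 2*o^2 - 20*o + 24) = o^5 + 4*o^4 - 24*o^3 - 32*o^2 + 208*o - 192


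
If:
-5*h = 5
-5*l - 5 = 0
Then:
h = -1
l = -1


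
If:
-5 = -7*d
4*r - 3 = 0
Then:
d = 5/7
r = 3/4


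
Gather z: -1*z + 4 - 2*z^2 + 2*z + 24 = -2*z^2 + z + 28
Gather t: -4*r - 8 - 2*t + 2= -4*r - 2*t - 6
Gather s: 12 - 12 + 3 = 3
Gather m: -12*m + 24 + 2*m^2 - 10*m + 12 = 2*m^2 - 22*m + 36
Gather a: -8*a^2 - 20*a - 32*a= -8*a^2 - 52*a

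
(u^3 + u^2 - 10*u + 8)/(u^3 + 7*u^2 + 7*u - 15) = (u^2 + 2*u - 8)/(u^2 + 8*u + 15)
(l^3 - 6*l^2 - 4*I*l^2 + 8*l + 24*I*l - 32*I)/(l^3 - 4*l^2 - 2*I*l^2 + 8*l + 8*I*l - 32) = (l - 2)/(l + 2*I)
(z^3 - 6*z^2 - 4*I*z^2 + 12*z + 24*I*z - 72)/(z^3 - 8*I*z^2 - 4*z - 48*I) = (z - 6)/(z - 4*I)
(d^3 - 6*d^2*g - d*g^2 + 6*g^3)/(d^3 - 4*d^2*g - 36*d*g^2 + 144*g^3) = (d^2 - g^2)/(d^2 + 2*d*g - 24*g^2)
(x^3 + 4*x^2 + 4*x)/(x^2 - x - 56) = x*(x^2 + 4*x + 4)/(x^2 - x - 56)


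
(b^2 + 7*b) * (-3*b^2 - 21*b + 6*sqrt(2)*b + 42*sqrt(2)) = -3*b^4 - 42*b^3 + 6*sqrt(2)*b^3 - 147*b^2 + 84*sqrt(2)*b^2 + 294*sqrt(2)*b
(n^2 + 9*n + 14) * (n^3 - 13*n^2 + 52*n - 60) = n^5 - 4*n^4 - 51*n^3 + 226*n^2 + 188*n - 840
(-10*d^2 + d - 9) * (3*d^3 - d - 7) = -30*d^5 + 3*d^4 - 17*d^3 + 69*d^2 + 2*d + 63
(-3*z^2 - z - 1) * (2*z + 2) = -6*z^3 - 8*z^2 - 4*z - 2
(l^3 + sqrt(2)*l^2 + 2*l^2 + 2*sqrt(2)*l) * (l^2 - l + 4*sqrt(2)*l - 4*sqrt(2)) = l^5 + l^4 + 5*sqrt(2)*l^4 + 6*l^3 + 5*sqrt(2)*l^3 - 10*sqrt(2)*l^2 + 8*l^2 - 16*l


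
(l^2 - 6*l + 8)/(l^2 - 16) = (l - 2)/(l + 4)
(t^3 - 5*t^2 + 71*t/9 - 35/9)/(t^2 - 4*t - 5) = (-9*t^3 + 45*t^2 - 71*t + 35)/(9*(-t^2 + 4*t + 5))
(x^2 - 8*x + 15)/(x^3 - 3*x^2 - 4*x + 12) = (x - 5)/(x^2 - 4)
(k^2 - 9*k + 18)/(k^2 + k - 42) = (k - 3)/(k + 7)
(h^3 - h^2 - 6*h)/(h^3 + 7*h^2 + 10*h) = (h - 3)/(h + 5)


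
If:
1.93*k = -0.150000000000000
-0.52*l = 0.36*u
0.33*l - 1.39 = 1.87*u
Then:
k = -0.08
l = 0.46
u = -0.66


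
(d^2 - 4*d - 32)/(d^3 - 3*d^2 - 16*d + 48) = (d - 8)/(d^2 - 7*d + 12)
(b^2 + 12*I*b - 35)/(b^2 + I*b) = (b^2 + 12*I*b - 35)/(b*(b + I))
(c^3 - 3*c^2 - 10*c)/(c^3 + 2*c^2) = (c - 5)/c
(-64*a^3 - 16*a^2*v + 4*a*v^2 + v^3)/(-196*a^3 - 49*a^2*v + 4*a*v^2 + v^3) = (-16*a^2 + v^2)/(-49*a^2 + v^2)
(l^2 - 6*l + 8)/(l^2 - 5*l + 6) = (l - 4)/(l - 3)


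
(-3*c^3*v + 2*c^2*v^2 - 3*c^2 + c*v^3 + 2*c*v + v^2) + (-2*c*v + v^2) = -3*c^3*v + 2*c^2*v^2 - 3*c^2 + c*v^3 + 2*v^2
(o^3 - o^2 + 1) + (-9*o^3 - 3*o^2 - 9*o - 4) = -8*o^3 - 4*o^2 - 9*o - 3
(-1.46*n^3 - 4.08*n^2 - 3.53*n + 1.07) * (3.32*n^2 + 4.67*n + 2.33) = -4.8472*n^5 - 20.3638*n^4 - 34.175*n^3 - 22.4391*n^2 - 3.228*n + 2.4931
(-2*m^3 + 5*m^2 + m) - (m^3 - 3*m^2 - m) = -3*m^3 + 8*m^2 + 2*m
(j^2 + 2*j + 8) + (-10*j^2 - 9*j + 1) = -9*j^2 - 7*j + 9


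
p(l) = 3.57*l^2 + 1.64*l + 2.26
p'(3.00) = 23.06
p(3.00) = 39.31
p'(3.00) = 23.06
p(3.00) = 39.31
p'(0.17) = 2.85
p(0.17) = 2.64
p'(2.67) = 20.70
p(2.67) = 32.09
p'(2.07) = 16.42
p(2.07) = 20.95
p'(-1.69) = -10.43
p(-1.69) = 9.68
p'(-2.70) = -17.64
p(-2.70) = 23.86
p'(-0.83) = -4.29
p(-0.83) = 3.36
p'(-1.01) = -5.57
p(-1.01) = 4.25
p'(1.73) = 13.99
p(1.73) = 15.78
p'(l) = 7.14*l + 1.64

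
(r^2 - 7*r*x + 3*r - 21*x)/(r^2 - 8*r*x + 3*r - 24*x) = (-r + 7*x)/(-r + 8*x)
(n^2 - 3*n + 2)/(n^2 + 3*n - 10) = (n - 1)/(n + 5)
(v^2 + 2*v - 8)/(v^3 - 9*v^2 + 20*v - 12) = (v + 4)/(v^2 - 7*v + 6)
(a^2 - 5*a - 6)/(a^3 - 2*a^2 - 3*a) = (a - 6)/(a*(a - 3))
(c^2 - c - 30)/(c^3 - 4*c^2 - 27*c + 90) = 1/(c - 3)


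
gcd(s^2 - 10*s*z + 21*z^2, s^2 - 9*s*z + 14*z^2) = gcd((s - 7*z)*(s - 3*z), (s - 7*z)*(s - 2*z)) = -s + 7*z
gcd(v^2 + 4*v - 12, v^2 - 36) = v + 6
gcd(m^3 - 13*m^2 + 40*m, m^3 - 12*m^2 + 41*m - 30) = m - 5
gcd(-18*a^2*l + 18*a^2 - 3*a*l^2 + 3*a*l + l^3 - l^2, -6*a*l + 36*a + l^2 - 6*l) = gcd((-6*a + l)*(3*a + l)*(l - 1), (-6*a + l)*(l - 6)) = 6*a - l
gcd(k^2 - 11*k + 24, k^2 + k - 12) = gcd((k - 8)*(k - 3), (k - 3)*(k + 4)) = k - 3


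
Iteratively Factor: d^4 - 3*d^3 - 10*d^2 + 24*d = (d - 2)*(d^3 - d^2 - 12*d) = (d - 2)*(d + 3)*(d^2 - 4*d) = (d - 4)*(d - 2)*(d + 3)*(d)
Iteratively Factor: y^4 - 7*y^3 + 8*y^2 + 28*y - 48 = (y - 3)*(y^3 - 4*y^2 - 4*y + 16) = (y - 4)*(y - 3)*(y^2 - 4) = (y - 4)*(y - 3)*(y - 2)*(y + 2)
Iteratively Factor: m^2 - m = (m)*(m - 1)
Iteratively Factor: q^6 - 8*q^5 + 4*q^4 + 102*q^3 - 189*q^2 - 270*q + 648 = (q + 2)*(q^5 - 10*q^4 + 24*q^3 + 54*q^2 - 297*q + 324) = (q - 4)*(q + 2)*(q^4 - 6*q^3 + 54*q - 81) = (q - 4)*(q - 3)*(q + 2)*(q^3 - 3*q^2 - 9*q + 27) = (q - 4)*(q - 3)*(q + 2)*(q + 3)*(q^2 - 6*q + 9) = (q - 4)*(q - 3)^2*(q + 2)*(q + 3)*(q - 3)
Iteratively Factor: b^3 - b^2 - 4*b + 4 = (b + 2)*(b^2 - 3*b + 2) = (b - 2)*(b + 2)*(b - 1)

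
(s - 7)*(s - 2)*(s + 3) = s^3 - 6*s^2 - 13*s + 42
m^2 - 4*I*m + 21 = (m - 7*I)*(m + 3*I)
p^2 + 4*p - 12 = (p - 2)*(p + 6)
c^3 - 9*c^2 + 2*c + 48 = (c - 8)*(c - 3)*(c + 2)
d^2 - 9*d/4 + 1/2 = (d - 2)*(d - 1/4)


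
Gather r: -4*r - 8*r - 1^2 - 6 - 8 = -12*r - 15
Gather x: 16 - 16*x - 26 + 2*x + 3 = -14*x - 7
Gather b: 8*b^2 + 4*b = 8*b^2 + 4*b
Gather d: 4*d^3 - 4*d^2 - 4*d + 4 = 4*d^3 - 4*d^2 - 4*d + 4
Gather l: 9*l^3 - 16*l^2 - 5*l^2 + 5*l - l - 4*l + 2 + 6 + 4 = 9*l^3 - 21*l^2 + 12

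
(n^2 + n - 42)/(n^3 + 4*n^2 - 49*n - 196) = (n - 6)/(n^2 - 3*n - 28)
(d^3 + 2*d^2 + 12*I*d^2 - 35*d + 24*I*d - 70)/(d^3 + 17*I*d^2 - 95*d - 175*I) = (d + 2)/(d + 5*I)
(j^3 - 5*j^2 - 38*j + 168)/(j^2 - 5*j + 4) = (j^2 - j - 42)/(j - 1)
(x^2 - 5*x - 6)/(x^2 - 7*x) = (x^2 - 5*x - 6)/(x*(x - 7))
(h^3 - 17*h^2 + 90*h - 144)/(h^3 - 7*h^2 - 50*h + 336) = (h - 3)/(h + 7)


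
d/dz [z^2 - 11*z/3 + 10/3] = 2*z - 11/3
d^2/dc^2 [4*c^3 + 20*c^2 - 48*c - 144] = 24*c + 40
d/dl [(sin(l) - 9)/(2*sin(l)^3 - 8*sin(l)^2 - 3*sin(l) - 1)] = (-147*sin(l) + sin(3*l) - 31*cos(2*l) + 3)*cos(l)/(-2*sin(l)^3 + 8*sin(l)^2 + 3*sin(l) + 1)^2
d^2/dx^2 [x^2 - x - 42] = 2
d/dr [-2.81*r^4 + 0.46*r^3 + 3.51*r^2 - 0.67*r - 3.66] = -11.24*r^3 + 1.38*r^2 + 7.02*r - 0.67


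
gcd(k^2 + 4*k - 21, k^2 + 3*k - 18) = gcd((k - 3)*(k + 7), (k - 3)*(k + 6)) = k - 3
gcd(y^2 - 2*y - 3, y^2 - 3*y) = y - 3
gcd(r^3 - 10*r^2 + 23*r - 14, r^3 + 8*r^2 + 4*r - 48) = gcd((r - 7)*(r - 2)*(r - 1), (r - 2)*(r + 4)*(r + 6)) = r - 2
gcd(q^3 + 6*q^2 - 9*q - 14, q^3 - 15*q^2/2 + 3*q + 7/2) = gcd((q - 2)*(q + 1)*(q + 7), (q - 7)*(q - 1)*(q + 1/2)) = 1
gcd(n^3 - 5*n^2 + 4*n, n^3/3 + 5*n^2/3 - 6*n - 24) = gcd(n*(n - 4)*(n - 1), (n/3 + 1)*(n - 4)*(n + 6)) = n - 4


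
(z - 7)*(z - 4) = z^2 - 11*z + 28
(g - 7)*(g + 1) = g^2 - 6*g - 7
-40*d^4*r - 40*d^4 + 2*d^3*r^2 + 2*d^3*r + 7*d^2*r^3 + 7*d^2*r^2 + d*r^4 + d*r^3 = (-2*d + r)*(4*d + r)*(5*d + r)*(d*r + d)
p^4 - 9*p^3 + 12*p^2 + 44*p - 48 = (p - 6)*(p - 4)*(p - 1)*(p + 2)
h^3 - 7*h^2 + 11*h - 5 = (h - 5)*(h - 1)^2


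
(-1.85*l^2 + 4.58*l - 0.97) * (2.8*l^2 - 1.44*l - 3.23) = -5.18*l^4 + 15.488*l^3 - 3.3357*l^2 - 13.3966*l + 3.1331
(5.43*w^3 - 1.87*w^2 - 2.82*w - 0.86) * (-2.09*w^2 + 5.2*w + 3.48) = -11.3487*w^5 + 32.1443*w^4 + 15.0662*w^3 - 19.3742*w^2 - 14.2856*w - 2.9928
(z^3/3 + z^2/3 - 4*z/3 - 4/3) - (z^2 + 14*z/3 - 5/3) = z^3/3 - 2*z^2/3 - 6*z + 1/3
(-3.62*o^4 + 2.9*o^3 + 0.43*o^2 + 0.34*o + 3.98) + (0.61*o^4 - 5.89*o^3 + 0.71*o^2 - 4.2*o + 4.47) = -3.01*o^4 - 2.99*o^3 + 1.14*o^2 - 3.86*o + 8.45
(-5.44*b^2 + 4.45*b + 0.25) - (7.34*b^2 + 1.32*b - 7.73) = -12.78*b^2 + 3.13*b + 7.98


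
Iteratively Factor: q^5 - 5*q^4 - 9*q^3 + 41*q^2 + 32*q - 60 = (q - 1)*(q^4 - 4*q^3 - 13*q^2 + 28*q + 60) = (q - 3)*(q - 1)*(q^3 - q^2 - 16*q - 20) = (q - 3)*(q - 1)*(q + 2)*(q^2 - 3*q - 10) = (q - 3)*(q - 1)*(q + 2)^2*(q - 5)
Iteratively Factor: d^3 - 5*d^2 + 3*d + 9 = (d - 3)*(d^2 - 2*d - 3) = (d - 3)*(d + 1)*(d - 3)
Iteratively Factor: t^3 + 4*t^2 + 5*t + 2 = (t + 1)*(t^2 + 3*t + 2) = (t + 1)*(t + 2)*(t + 1)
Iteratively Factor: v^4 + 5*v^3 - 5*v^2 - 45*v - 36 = (v + 3)*(v^3 + 2*v^2 - 11*v - 12) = (v + 3)*(v + 4)*(v^2 - 2*v - 3) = (v - 3)*(v + 3)*(v + 4)*(v + 1)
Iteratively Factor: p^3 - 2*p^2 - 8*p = (p + 2)*(p^2 - 4*p) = p*(p + 2)*(p - 4)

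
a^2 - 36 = (a - 6)*(a + 6)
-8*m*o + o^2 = o*(-8*m + o)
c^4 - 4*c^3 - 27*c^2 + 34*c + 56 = (c - 7)*(c - 2)*(c + 1)*(c + 4)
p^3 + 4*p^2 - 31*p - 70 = (p - 5)*(p + 2)*(p + 7)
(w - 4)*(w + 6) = w^2 + 2*w - 24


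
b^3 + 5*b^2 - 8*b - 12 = (b - 2)*(b + 1)*(b + 6)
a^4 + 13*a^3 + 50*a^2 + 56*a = a*(a + 2)*(a + 4)*(a + 7)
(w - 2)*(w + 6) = w^2 + 4*w - 12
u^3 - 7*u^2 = u^2*(u - 7)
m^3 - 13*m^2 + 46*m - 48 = (m - 8)*(m - 3)*(m - 2)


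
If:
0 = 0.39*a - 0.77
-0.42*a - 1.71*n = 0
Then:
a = 1.97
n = -0.48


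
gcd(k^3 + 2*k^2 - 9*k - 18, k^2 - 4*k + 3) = k - 3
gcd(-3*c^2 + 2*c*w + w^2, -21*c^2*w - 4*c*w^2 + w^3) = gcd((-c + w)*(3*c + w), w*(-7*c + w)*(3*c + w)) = 3*c + w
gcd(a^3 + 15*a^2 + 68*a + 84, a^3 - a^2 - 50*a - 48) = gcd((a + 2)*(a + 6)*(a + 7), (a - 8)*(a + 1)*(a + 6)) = a + 6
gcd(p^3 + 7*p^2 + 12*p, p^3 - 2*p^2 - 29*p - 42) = p + 3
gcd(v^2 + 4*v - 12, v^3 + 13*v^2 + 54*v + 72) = v + 6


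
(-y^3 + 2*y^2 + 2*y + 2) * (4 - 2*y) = 2*y^4 - 8*y^3 + 4*y^2 + 4*y + 8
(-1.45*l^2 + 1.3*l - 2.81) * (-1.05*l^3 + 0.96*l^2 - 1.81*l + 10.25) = 1.5225*l^5 - 2.757*l^4 + 6.823*l^3 - 19.9131*l^2 + 18.4111*l - 28.8025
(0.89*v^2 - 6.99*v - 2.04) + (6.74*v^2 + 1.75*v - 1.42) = 7.63*v^2 - 5.24*v - 3.46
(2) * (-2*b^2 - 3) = -4*b^2 - 6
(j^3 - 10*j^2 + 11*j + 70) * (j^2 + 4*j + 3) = j^5 - 6*j^4 - 26*j^3 + 84*j^2 + 313*j + 210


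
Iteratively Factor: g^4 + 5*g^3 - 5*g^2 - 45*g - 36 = (g - 3)*(g^3 + 8*g^2 + 19*g + 12) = (g - 3)*(g + 3)*(g^2 + 5*g + 4) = (g - 3)*(g + 1)*(g + 3)*(g + 4)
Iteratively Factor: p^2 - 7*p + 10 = (p - 5)*(p - 2)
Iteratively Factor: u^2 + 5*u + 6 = (u + 2)*(u + 3)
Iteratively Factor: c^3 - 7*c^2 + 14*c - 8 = (c - 2)*(c^2 - 5*c + 4) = (c - 2)*(c - 1)*(c - 4)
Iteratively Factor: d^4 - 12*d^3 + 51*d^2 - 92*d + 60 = (d - 5)*(d^3 - 7*d^2 + 16*d - 12) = (d - 5)*(d - 3)*(d^2 - 4*d + 4) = (d - 5)*(d - 3)*(d - 2)*(d - 2)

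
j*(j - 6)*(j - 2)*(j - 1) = j^4 - 9*j^3 + 20*j^2 - 12*j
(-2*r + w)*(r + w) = -2*r^2 - r*w + w^2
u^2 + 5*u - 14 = (u - 2)*(u + 7)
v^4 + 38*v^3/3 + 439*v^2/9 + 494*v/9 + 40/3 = (v + 1/3)*(v + 4/3)*(v + 5)*(v + 6)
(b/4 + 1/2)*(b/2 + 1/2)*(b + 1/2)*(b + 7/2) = b^4/8 + 7*b^3/8 + 63*b^2/32 + 53*b/32 + 7/16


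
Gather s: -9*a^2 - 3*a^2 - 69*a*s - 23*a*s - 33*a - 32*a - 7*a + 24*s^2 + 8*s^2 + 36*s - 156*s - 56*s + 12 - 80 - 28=-12*a^2 - 72*a + 32*s^2 + s*(-92*a - 176) - 96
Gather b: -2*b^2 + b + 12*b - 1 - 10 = -2*b^2 + 13*b - 11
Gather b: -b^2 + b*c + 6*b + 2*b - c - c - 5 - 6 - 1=-b^2 + b*(c + 8) - 2*c - 12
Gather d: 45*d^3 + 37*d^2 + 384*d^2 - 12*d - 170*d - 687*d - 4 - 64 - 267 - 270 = 45*d^3 + 421*d^2 - 869*d - 605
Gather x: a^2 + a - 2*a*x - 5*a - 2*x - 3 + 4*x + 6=a^2 - 4*a + x*(2 - 2*a) + 3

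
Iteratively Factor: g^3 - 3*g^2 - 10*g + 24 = (g + 3)*(g^2 - 6*g + 8) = (g - 2)*(g + 3)*(g - 4)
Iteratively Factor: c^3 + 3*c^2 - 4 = (c - 1)*(c^2 + 4*c + 4) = (c - 1)*(c + 2)*(c + 2)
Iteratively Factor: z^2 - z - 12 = (z - 4)*(z + 3)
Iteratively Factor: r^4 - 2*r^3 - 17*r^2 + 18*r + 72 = (r - 4)*(r^3 + 2*r^2 - 9*r - 18) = (r - 4)*(r - 3)*(r^2 + 5*r + 6) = (r - 4)*(r - 3)*(r + 3)*(r + 2)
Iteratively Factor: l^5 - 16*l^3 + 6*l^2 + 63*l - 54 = (l - 1)*(l^4 + l^3 - 15*l^2 - 9*l + 54) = (l - 1)*(l + 3)*(l^3 - 2*l^2 - 9*l + 18) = (l - 1)*(l + 3)^2*(l^2 - 5*l + 6) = (l - 2)*(l - 1)*(l + 3)^2*(l - 3)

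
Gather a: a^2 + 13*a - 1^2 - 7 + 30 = a^2 + 13*a + 22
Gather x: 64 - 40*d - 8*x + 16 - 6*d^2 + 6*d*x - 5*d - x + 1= -6*d^2 - 45*d + x*(6*d - 9) + 81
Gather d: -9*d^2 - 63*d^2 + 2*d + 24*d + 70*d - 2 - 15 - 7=-72*d^2 + 96*d - 24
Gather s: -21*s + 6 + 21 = 27 - 21*s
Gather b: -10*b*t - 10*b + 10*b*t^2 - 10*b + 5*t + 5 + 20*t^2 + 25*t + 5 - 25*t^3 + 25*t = b*(10*t^2 - 10*t - 20) - 25*t^3 + 20*t^2 + 55*t + 10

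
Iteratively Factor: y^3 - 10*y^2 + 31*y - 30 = (y - 2)*(y^2 - 8*y + 15) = (y - 5)*(y - 2)*(y - 3)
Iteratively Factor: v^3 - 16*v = (v + 4)*(v^2 - 4*v) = v*(v + 4)*(v - 4)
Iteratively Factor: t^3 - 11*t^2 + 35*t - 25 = (t - 5)*(t^2 - 6*t + 5) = (t - 5)*(t - 1)*(t - 5)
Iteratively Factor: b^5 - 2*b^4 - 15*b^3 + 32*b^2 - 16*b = (b - 1)*(b^4 - b^3 - 16*b^2 + 16*b) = (b - 4)*(b - 1)*(b^3 + 3*b^2 - 4*b) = b*(b - 4)*(b - 1)*(b^2 + 3*b - 4) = b*(b - 4)*(b - 1)^2*(b + 4)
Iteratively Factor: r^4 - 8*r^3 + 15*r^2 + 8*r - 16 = (r + 1)*(r^3 - 9*r^2 + 24*r - 16) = (r - 4)*(r + 1)*(r^2 - 5*r + 4) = (r - 4)*(r - 1)*(r + 1)*(r - 4)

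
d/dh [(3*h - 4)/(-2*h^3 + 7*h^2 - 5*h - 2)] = (12*h^3 - 45*h^2 + 56*h - 26)/(4*h^6 - 28*h^5 + 69*h^4 - 62*h^3 - 3*h^2 + 20*h + 4)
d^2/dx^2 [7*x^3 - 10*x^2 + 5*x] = 42*x - 20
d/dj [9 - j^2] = -2*j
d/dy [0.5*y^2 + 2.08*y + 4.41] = 1.0*y + 2.08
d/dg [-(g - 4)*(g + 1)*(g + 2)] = -3*g^2 + 2*g + 10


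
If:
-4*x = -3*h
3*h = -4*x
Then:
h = 0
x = 0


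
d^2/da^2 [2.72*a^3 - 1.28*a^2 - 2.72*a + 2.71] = 16.32*a - 2.56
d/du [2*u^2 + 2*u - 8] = 4*u + 2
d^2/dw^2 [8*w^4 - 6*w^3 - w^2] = 96*w^2 - 36*w - 2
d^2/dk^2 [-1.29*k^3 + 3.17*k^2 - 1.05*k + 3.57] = 6.34 - 7.74*k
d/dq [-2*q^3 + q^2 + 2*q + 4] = -6*q^2 + 2*q + 2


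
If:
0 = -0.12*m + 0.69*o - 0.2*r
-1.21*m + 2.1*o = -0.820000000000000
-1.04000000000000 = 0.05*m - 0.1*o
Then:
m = 141.62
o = 81.21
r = 195.21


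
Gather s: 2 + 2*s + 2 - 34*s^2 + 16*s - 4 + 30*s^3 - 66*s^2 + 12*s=30*s^3 - 100*s^2 + 30*s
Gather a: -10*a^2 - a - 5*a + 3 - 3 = -10*a^2 - 6*a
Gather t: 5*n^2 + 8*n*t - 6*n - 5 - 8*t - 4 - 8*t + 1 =5*n^2 - 6*n + t*(8*n - 16) - 8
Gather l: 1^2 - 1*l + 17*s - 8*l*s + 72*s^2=l*(-8*s - 1) + 72*s^2 + 17*s + 1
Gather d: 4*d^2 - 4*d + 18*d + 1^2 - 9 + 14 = 4*d^2 + 14*d + 6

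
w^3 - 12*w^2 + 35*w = w*(w - 7)*(w - 5)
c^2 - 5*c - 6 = (c - 6)*(c + 1)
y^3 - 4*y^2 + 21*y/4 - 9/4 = (y - 3/2)^2*(y - 1)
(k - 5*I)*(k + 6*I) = k^2 + I*k + 30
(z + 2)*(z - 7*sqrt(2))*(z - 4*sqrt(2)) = z^3 - 11*sqrt(2)*z^2 + 2*z^2 - 22*sqrt(2)*z + 56*z + 112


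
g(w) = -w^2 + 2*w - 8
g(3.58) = -13.66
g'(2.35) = -2.70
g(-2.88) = -22.05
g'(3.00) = -4.00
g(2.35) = -8.82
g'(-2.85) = 7.70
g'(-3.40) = 8.80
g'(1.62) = -1.24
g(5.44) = -26.71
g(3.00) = -11.00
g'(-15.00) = 32.00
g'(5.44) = -8.88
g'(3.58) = -5.16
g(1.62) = -7.38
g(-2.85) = -21.82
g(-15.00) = -263.00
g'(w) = 2 - 2*w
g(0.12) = -7.77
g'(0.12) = 1.76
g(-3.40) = -26.36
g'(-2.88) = 7.76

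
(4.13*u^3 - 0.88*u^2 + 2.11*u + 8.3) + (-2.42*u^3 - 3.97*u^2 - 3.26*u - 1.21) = 1.71*u^3 - 4.85*u^2 - 1.15*u + 7.09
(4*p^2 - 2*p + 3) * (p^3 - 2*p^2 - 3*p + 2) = 4*p^5 - 10*p^4 - 5*p^3 + 8*p^2 - 13*p + 6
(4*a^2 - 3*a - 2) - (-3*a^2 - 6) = 7*a^2 - 3*a + 4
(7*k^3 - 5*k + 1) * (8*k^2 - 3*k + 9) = 56*k^5 - 21*k^4 + 23*k^3 + 23*k^2 - 48*k + 9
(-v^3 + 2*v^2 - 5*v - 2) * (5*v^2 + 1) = -5*v^5 + 10*v^4 - 26*v^3 - 8*v^2 - 5*v - 2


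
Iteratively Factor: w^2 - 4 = (w - 2)*(w + 2)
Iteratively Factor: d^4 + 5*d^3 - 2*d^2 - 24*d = (d + 3)*(d^3 + 2*d^2 - 8*d) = (d + 3)*(d + 4)*(d^2 - 2*d) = d*(d + 3)*(d + 4)*(d - 2)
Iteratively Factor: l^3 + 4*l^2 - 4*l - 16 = (l - 2)*(l^2 + 6*l + 8) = (l - 2)*(l + 4)*(l + 2)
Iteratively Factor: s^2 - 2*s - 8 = (s - 4)*(s + 2)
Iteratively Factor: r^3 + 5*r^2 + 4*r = (r + 1)*(r^2 + 4*r) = (r + 1)*(r + 4)*(r)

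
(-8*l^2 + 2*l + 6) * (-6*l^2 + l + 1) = 48*l^4 - 20*l^3 - 42*l^2 + 8*l + 6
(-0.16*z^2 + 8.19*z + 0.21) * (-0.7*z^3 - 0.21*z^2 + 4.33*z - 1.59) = 0.112*z^5 - 5.6994*z^4 - 2.5597*z^3 + 35.673*z^2 - 12.1128*z - 0.3339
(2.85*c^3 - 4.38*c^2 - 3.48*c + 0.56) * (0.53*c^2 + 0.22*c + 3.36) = 1.5105*c^5 - 1.6944*c^4 + 6.768*c^3 - 15.1856*c^2 - 11.5696*c + 1.8816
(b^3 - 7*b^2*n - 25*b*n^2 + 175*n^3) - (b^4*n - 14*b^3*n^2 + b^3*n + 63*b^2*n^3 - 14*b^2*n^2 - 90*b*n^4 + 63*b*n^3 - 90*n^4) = -b^4*n + 14*b^3*n^2 - b^3*n + b^3 - 63*b^2*n^3 + 14*b^2*n^2 - 7*b^2*n + 90*b*n^4 - 63*b*n^3 - 25*b*n^2 + 90*n^4 + 175*n^3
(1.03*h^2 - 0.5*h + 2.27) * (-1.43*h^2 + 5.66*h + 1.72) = -1.4729*h^4 + 6.5448*h^3 - 4.3045*h^2 + 11.9882*h + 3.9044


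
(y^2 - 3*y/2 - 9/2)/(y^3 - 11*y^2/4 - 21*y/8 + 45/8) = 4/(4*y - 5)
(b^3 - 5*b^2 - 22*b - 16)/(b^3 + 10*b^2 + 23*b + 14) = (b - 8)/(b + 7)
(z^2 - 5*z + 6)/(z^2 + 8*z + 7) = (z^2 - 5*z + 6)/(z^2 + 8*z + 7)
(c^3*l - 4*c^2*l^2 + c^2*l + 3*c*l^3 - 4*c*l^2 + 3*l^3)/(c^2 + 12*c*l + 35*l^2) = l*(c^3 - 4*c^2*l + c^2 + 3*c*l^2 - 4*c*l + 3*l^2)/(c^2 + 12*c*l + 35*l^2)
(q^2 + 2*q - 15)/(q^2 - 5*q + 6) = (q + 5)/(q - 2)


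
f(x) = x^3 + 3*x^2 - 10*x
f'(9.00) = 287.00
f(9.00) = 882.00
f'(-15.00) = 575.00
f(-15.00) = -2550.00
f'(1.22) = 1.79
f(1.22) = -5.92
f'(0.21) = -8.61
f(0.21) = -1.96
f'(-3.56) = 6.66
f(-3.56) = 28.50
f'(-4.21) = 17.91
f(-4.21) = 20.65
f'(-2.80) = -3.28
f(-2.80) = 29.57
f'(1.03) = -0.64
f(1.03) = -6.02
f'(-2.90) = -2.17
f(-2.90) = 29.84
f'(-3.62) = 7.59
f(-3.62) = 28.08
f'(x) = 3*x^2 + 6*x - 10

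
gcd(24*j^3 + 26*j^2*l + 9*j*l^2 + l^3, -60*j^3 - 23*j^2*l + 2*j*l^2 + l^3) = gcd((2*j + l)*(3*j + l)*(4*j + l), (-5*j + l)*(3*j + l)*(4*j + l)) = 12*j^2 + 7*j*l + l^2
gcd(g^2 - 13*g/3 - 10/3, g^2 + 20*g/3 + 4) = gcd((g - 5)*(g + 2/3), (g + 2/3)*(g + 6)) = g + 2/3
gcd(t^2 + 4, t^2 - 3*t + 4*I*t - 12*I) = 1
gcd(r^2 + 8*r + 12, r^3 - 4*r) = r + 2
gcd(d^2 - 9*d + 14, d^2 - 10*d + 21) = d - 7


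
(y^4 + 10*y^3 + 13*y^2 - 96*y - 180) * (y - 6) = y^5 + 4*y^4 - 47*y^3 - 174*y^2 + 396*y + 1080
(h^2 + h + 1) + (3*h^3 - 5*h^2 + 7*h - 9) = 3*h^3 - 4*h^2 + 8*h - 8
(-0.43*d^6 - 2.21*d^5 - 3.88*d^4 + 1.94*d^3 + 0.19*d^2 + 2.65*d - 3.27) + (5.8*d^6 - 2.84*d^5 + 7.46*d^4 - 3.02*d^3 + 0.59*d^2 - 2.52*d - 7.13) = 5.37*d^6 - 5.05*d^5 + 3.58*d^4 - 1.08*d^3 + 0.78*d^2 + 0.13*d - 10.4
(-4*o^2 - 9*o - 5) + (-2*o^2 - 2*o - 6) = -6*o^2 - 11*o - 11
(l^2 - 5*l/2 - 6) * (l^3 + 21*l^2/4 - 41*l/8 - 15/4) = l^5 + 11*l^4/4 - 97*l^3/4 - 359*l^2/16 + 321*l/8 + 45/2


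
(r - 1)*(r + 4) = r^2 + 3*r - 4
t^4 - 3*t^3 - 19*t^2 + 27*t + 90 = (t - 5)*(t - 3)*(t + 2)*(t + 3)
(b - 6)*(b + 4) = b^2 - 2*b - 24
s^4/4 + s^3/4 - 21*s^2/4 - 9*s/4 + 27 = (s/4 + 1)*(s - 3)^2*(s + 3)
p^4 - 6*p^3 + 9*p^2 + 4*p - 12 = (p - 3)*(p - 2)^2*(p + 1)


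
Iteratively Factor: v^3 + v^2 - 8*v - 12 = (v + 2)*(v^2 - v - 6) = (v + 2)^2*(v - 3)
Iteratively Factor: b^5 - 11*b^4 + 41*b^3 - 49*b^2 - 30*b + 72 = (b - 3)*(b^4 - 8*b^3 + 17*b^2 + 2*b - 24) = (b - 4)*(b - 3)*(b^3 - 4*b^2 + b + 6) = (b - 4)*(b - 3)*(b - 2)*(b^2 - 2*b - 3) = (b - 4)*(b - 3)^2*(b - 2)*(b + 1)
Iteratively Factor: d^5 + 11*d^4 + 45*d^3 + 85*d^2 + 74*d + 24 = (d + 3)*(d^4 + 8*d^3 + 21*d^2 + 22*d + 8) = (d + 2)*(d + 3)*(d^3 + 6*d^2 + 9*d + 4) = (d + 2)*(d + 3)*(d + 4)*(d^2 + 2*d + 1) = (d + 1)*(d + 2)*(d + 3)*(d + 4)*(d + 1)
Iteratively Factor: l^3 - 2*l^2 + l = (l)*(l^2 - 2*l + 1) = l*(l - 1)*(l - 1)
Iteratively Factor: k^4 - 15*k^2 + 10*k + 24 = (k + 4)*(k^3 - 4*k^2 + k + 6) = (k - 2)*(k + 4)*(k^2 - 2*k - 3) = (k - 3)*(k - 2)*(k + 4)*(k + 1)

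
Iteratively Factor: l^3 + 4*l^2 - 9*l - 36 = (l + 4)*(l^2 - 9) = (l - 3)*(l + 4)*(l + 3)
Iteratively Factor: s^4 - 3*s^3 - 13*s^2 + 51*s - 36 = (s - 1)*(s^3 - 2*s^2 - 15*s + 36) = (s - 1)*(s + 4)*(s^2 - 6*s + 9) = (s - 3)*(s - 1)*(s + 4)*(s - 3)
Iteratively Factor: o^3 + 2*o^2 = (o)*(o^2 + 2*o) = o^2*(o + 2)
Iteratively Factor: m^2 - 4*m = (m)*(m - 4)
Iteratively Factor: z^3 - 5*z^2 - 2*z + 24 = (z - 3)*(z^2 - 2*z - 8) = (z - 4)*(z - 3)*(z + 2)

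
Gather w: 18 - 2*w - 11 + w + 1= 8 - w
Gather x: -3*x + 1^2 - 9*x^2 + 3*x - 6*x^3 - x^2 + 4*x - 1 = -6*x^3 - 10*x^2 + 4*x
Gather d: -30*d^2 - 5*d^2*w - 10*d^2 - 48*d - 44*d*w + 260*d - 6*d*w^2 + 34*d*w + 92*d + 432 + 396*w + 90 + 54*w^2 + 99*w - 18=d^2*(-5*w - 40) + d*(-6*w^2 - 10*w + 304) + 54*w^2 + 495*w + 504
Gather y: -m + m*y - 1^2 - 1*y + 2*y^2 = -m + 2*y^2 + y*(m - 1) - 1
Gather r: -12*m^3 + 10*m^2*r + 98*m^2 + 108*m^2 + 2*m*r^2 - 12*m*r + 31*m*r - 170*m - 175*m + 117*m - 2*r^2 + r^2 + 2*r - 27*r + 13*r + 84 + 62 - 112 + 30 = -12*m^3 + 206*m^2 - 228*m + r^2*(2*m - 1) + r*(10*m^2 + 19*m - 12) + 64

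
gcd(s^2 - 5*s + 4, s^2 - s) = s - 1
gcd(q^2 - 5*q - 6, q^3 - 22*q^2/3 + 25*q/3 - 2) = q - 6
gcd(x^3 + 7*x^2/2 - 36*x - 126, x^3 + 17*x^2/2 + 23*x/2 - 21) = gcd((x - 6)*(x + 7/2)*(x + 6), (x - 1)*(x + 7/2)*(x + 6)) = x^2 + 19*x/2 + 21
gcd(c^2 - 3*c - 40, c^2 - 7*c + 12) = 1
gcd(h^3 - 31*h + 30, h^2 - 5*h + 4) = h - 1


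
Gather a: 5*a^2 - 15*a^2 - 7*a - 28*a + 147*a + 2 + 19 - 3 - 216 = -10*a^2 + 112*a - 198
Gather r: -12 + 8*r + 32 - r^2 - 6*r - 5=-r^2 + 2*r + 15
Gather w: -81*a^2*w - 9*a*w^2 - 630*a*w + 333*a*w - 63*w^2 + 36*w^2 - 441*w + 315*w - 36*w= w^2*(-9*a - 27) + w*(-81*a^2 - 297*a - 162)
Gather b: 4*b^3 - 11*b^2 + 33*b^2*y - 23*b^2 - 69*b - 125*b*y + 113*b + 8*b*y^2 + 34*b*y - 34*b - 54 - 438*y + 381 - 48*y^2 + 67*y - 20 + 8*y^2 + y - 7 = 4*b^3 + b^2*(33*y - 34) + b*(8*y^2 - 91*y + 10) - 40*y^2 - 370*y + 300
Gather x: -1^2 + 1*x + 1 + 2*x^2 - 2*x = 2*x^2 - x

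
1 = 1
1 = 1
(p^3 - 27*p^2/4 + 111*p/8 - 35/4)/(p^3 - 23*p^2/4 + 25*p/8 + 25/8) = (2*p^2 - 11*p + 14)/(2*p^2 - 9*p - 5)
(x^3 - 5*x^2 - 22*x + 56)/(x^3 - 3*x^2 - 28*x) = (x - 2)/x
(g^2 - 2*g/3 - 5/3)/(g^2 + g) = (g - 5/3)/g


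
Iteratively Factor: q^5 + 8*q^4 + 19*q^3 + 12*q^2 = (q + 3)*(q^4 + 5*q^3 + 4*q^2) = q*(q + 3)*(q^3 + 5*q^2 + 4*q) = q^2*(q + 3)*(q^2 + 5*q + 4) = q^2*(q + 1)*(q + 3)*(q + 4)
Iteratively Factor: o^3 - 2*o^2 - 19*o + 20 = (o - 5)*(o^2 + 3*o - 4) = (o - 5)*(o - 1)*(o + 4)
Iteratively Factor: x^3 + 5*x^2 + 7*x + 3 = (x + 1)*(x^2 + 4*x + 3) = (x + 1)*(x + 3)*(x + 1)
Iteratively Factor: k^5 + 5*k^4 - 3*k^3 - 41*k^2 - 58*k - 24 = (k + 1)*(k^4 + 4*k^3 - 7*k^2 - 34*k - 24) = (k + 1)*(k + 2)*(k^3 + 2*k^2 - 11*k - 12) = (k - 3)*(k + 1)*(k + 2)*(k^2 + 5*k + 4) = (k - 3)*(k + 1)^2*(k + 2)*(k + 4)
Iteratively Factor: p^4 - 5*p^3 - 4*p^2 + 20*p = (p)*(p^3 - 5*p^2 - 4*p + 20) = p*(p + 2)*(p^2 - 7*p + 10) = p*(p - 5)*(p + 2)*(p - 2)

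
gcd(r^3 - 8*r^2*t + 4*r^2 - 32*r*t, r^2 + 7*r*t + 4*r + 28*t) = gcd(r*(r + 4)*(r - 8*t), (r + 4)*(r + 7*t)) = r + 4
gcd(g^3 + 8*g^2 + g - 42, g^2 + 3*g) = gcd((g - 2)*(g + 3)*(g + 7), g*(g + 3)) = g + 3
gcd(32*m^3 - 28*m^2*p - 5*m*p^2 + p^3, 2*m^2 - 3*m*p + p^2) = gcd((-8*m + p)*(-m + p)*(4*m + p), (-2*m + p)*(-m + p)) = -m + p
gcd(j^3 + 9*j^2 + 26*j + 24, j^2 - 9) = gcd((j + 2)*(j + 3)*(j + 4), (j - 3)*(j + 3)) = j + 3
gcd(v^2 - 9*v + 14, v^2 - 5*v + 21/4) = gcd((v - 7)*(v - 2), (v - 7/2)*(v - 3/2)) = 1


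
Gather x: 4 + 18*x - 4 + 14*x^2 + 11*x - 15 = 14*x^2 + 29*x - 15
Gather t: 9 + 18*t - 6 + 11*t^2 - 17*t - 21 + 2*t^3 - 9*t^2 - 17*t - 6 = 2*t^3 + 2*t^2 - 16*t - 24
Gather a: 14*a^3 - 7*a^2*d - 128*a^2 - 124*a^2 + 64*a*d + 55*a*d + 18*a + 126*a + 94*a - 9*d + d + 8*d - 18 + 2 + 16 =14*a^3 + a^2*(-7*d - 252) + a*(119*d + 238)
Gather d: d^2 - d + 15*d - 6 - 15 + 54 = d^2 + 14*d + 33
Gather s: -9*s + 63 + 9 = 72 - 9*s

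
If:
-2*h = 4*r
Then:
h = -2*r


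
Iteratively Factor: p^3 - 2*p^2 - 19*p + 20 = (p - 1)*(p^2 - p - 20) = (p - 1)*(p + 4)*(p - 5)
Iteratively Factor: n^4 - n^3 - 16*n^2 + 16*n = (n + 4)*(n^3 - 5*n^2 + 4*n) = (n - 4)*(n + 4)*(n^2 - n) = n*(n - 4)*(n + 4)*(n - 1)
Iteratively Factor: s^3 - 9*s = (s + 3)*(s^2 - 3*s) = (s - 3)*(s + 3)*(s)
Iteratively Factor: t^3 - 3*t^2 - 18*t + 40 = (t - 5)*(t^2 + 2*t - 8) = (t - 5)*(t + 4)*(t - 2)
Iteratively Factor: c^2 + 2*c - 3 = (c + 3)*(c - 1)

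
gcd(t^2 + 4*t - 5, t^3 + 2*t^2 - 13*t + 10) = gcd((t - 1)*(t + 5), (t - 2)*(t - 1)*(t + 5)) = t^2 + 4*t - 5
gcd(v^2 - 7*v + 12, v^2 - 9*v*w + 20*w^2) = 1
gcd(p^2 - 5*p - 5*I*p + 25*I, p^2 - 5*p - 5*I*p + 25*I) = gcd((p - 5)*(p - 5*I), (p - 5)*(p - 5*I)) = p^2 + p*(-5 - 5*I) + 25*I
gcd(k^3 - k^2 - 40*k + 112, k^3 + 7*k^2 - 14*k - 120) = k - 4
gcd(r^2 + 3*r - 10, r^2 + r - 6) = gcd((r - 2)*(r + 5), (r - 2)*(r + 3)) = r - 2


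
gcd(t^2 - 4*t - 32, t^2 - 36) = 1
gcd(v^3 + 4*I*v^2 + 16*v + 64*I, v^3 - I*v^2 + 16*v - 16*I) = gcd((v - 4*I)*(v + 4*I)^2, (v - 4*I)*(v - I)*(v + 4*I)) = v^2 + 16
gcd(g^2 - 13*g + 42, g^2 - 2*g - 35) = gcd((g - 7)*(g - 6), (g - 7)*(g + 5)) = g - 7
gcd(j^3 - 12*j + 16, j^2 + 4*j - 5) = 1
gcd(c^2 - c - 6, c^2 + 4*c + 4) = c + 2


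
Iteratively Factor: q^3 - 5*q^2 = (q)*(q^2 - 5*q) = q*(q - 5)*(q)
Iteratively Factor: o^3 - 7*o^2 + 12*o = (o - 4)*(o^2 - 3*o) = (o - 4)*(o - 3)*(o)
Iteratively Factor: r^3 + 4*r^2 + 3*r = (r)*(r^2 + 4*r + 3) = r*(r + 3)*(r + 1)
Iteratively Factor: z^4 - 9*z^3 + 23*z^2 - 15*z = (z - 3)*(z^3 - 6*z^2 + 5*z) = (z - 5)*(z - 3)*(z^2 - z) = (z - 5)*(z - 3)*(z - 1)*(z)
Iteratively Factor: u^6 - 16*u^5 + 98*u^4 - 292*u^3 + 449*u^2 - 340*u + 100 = (u - 5)*(u^5 - 11*u^4 + 43*u^3 - 77*u^2 + 64*u - 20) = (u - 5)*(u - 2)*(u^4 - 9*u^3 + 25*u^2 - 27*u + 10) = (u - 5)*(u - 2)^2*(u^3 - 7*u^2 + 11*u - 5) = (u - 5)^2*(u - 2)^2*(u^2 - 2*u + 1) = (u - 5)^2*(u - 2)^2*(u - 1)*(u - 1)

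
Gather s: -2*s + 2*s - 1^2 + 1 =0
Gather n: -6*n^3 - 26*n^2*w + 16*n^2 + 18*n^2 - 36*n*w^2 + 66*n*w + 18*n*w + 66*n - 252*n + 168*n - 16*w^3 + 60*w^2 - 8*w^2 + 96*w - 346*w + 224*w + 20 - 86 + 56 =-6*n^3 + n^2*(34 - 26*w) + n*(-36*w^2 + 84*w - 18) - 16*w^3 + 52*w^2 - 26*w - 10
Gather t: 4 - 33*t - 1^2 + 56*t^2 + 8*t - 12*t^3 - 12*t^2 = -12*t^3 + 44*t^2 - 25*t + 3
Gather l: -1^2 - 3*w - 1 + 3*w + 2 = 0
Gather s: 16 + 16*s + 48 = 16*s + 64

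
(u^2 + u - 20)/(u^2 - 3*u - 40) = (u - 4)/(u - 8)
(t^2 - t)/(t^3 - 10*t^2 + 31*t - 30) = t*(t - 1)/(t^3 - 10*t^2 + 31*t - 30)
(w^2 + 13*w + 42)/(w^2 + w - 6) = (w^2 + 13*w + 42)/(w^2 + w - 6)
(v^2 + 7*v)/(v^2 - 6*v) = (v + 7)/(v - 6)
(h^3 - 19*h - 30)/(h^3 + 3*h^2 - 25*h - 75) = (h + 2)/(h + 5)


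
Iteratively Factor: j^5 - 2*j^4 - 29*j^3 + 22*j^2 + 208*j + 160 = (j + 1)*(j^4 - 3*j^3 - 26*j^2 + 48*j + 160) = (j - 5)*(j + 1)*(j^3 + 2*j^2 - 16*j - 32) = (j - 5)*(j + 1)*(j + 2)*(j^2 - 16) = (j - 5)*(j + 1)*(j + 2)*(j + 4)*(j - 4)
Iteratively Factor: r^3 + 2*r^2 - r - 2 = (r + 1)*(r^2 + r - 2) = (r - 1)*(r + 1)*(r + 2)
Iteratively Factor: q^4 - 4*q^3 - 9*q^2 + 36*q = (q)*(q^3 - 4*q^2 - 9*q + 36) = q*(q - 4)*(q^2 - 9) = q*(q - 4)*(q - 3)*(q + 3)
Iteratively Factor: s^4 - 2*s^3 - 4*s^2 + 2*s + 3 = (s + 1)*(s^3 - 3*s^2 - s + 3) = (s - 1)*(s + 1)*(s^2 - 2*s - 3) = (s - 3)*(s - 1)*(s + 1)*(s + 1)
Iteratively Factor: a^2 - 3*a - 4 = (a - 4)*(a + 1)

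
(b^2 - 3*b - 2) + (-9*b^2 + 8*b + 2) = -8*b^2 + 5*b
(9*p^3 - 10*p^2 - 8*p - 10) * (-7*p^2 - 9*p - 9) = -63*p^5 - 11*p^4 + 65*p^3 + 232*p^2 + 162*p + 90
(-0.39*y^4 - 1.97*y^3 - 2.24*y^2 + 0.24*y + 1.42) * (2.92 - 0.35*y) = 0.1365*y^5 - 0.4493*y^4 - 4.9684*y^3 - 6.6248*y^2 + 0.2038*y + 4.1464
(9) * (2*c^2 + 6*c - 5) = 18*c^2 + 54*c - 45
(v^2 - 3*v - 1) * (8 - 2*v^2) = -2*v^4 + 6*v^3 + 10*v^2 - 24*v - 8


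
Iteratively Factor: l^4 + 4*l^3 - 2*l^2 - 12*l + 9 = (l + 3)*(l^3 + l^2 - 5*l + 3) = (l - 1)*(l + 3)*(l^2 + 2*l - 3) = (l - 1)^2*(l + 3)*(l + 3)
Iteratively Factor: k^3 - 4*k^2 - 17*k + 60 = (k + 4)*(k^2 - 8*k + 15) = (k - 3)*(k + 4)*(k - 5)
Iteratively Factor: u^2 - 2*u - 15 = (u + 3)*(u - 5)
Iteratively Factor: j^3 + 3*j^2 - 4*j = (j)*(j^2 + 3*j - 4) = j*(j + 4)*(j - 1)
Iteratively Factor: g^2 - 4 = (g + 2)*(g - 2)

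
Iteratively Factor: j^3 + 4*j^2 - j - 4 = (j + 1)*(j^2 + 3*j - 4) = (j - 1)*(j + 1)*(j + 4)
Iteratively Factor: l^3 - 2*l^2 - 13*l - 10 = (l + 1)*(l^2 - 3*l - 10) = (l + 1)*(l + 2)*(l - 5)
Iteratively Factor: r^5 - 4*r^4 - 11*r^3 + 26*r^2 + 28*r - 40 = (r + 2)*(r^4 - 6*r^3 + r^2 + 24*r - 20) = (r - 2)*(r + 2)*(r^3 - 4*r^2 - 7*r + 10) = (r - 2)*(r + 2)^2*(r^2 - 6*r + 5) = (r - 5)*(r - 2)*(r + 2)^2*(r - 1)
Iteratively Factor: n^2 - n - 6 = (n + 2)*(n - 3)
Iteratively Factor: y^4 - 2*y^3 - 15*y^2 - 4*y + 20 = (y - 1)*(y^3 - y^2 - 16*y - 20) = (y - 1)*(y + 2)*(y^2 - 3*y - 10) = (y - 5)*(y - 1)*(y + 2)*(y + 2)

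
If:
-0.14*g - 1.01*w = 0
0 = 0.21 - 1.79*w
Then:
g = -0.85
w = 0.12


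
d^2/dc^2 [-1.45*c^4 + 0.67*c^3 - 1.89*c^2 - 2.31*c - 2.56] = -17.4*c^2 + 4.02*c - 3.78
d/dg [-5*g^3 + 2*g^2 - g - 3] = -15*g^2 + 4*g - 1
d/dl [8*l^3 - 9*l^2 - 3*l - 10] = 24*l^2 - 18*l - 3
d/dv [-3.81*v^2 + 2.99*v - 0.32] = 2.99 - 7.62*v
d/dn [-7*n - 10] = -7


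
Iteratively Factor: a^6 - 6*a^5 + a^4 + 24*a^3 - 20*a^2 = (a - 2)*(a^5 - 4*a^4 - 7*a^3 + 10*a^2) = (a - 5)*(a - 2)*(a^4 + a^3 - 2*a^2) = a*(a - 5)*(a - 2)*(a^3 + a^2 - 2*a) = a*(a - 5)*(a - 2)*(a + 2)*(a^2 - a) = a^2*(a - 5)*(a - 2)*(a + 2)*(a - 1)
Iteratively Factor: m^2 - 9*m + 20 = (m - 5)*(m - 4)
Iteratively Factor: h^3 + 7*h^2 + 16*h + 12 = (h + 3)*(h^2 + 4*h + 4) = (h + 2)*(h + 3)*(h + 2)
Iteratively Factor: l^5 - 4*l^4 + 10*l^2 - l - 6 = (l - 3)*(l^4 - l^3 - 3*l^2 + l + 2) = (l - 3)*(l + 1)*(l^3 - 2*l^2 - l + 2) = (l - 3)*(l - 1)*(l + 1)*(l^2 - l - 2) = (l - 3)*(l - 2)*(l - 1)*(l + 1)*(l + 1)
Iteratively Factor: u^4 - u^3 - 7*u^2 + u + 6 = (u - 1)*(u^3 - 7*u - 6) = (u - 3)*(u - 1)*(u^2 + 3*u + 2) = (u - 3)*(u - 1)*(u + 2)*(u + 1)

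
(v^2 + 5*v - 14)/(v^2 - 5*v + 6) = (v + 7)/(v - 3)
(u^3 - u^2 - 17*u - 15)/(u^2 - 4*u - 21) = (u^2 - 4*u - 5)/(u - 7)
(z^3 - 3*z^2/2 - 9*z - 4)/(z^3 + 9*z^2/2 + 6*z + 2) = (z - 4)/(z + 2)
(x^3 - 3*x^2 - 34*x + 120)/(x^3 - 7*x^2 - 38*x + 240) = (x - 4)/(x - 8)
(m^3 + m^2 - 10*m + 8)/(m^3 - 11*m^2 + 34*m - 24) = (m^2 + 2*m - 8)/(m^2 - 10*m + 24)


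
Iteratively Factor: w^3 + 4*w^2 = (w)*(w^2 + 4*w) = w^2*(w + 4)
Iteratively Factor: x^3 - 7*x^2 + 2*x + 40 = (x + 2)*(x^2 - 9*x + 20) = (x - 4)*(x + 2)*(x - 5)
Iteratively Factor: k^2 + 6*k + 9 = (k + 3)*(k + 3)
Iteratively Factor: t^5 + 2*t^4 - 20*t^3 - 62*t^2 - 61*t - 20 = (t + 1)*(t^4 + t^3 - 21*t^2 - 41*t - 20) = (t - 5)*(t + 1)*(t^3 + 6*t^2 + 9*t + 4) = (t - 5)*(t + 1)^2*(t^2 + 5*t + 4) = (t - 5)*(t + 1)^3*(t + 4)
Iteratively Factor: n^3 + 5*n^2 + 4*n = (n + 4)*(n^2 + n) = n*(n + 4)*(n + 1)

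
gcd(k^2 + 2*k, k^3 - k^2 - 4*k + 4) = k + 2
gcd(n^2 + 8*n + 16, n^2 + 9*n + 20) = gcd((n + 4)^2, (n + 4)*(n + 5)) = n + 4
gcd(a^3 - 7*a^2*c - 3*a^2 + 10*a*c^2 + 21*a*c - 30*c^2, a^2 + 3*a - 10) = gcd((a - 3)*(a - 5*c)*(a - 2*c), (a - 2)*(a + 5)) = 1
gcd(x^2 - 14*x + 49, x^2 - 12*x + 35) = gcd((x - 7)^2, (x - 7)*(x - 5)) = x - 7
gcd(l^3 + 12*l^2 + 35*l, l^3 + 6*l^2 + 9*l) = l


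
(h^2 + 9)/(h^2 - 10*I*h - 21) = (h + 3*I)/(h - 7*I)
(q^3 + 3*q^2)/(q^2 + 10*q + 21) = q^2/(q + 7)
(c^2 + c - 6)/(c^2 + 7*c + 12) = (c - 2)/(c + 4)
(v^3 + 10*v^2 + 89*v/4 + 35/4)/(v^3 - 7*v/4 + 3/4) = (4*v^3 + 40*v^2 + 89*v + 35)/(4*v^3 - 7*v + 3)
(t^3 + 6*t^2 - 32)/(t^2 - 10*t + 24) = (t^3 + 6*t^2 - 32)/(t^2 - 10*t + 24)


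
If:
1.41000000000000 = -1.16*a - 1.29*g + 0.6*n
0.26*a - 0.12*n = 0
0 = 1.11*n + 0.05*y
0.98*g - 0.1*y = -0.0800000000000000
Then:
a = 0.20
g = -1.07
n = 0.44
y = -9.70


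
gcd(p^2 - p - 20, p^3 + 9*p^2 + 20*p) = p + 4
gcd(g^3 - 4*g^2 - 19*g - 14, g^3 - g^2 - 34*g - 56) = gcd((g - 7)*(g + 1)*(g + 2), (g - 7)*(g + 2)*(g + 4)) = g^2 - 5*g - 14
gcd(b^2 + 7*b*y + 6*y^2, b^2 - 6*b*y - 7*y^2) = b + y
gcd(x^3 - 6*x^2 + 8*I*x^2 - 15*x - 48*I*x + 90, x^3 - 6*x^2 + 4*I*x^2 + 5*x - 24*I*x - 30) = x^2 + x*(-6 + 5*I) - 30*I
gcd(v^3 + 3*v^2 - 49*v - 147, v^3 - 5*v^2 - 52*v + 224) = v + 7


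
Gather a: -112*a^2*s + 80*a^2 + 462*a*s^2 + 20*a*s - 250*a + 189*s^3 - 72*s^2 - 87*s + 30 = a^2*(80 - 112*s) + a*(462*s^2 + 20*s - 250) + 189*s^3 - 72*s^2 - 87*s + 30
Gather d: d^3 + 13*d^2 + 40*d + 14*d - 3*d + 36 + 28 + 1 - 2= d^3 + 13*d^2 + 51*d + 63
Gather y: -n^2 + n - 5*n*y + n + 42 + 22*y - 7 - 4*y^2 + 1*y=-n^2 + 2*n - 4*y^2 + y*(23 - 5*n) + 35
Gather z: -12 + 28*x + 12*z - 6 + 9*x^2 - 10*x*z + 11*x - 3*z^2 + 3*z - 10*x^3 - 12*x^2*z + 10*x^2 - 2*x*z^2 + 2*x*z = -10*x^3 + 19*x^2 + 39*x + z^2*(-2*x - 3) + z*(-12*x^2 - 8*x + 15) - 18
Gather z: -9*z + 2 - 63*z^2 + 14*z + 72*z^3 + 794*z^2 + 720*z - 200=72*z^3 + 731*z^2 + 725*z - 198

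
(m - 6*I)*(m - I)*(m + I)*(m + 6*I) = m^4 + 37*m^2 + 36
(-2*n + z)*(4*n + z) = -8*n^2 + 2*n*z + z^2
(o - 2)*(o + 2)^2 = o^3 + 2*o^2 - 4*o - 8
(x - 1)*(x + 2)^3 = x^4 + 5*x^3 + 6*x^2 - 4*x - 8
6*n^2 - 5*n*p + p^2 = (-3*n + p)*(-2*n + p)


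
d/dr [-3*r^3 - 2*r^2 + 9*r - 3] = -9*r^2 - 4*r + 9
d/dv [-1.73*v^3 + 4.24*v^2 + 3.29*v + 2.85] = -5.19*v^2 + 8.48*v + 3.29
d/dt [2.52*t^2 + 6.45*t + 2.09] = 5.04*t + 6.45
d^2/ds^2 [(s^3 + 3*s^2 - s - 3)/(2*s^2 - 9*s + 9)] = 2*(113*s^3 - 441*s^2 + 459*s - 27)/(8*s^6 - 108*s^5 + 594*s^4 - 1701*s^3 + 2673*s^2 - 2187*s + 729)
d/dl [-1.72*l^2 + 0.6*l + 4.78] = 0.6 - 3.44*l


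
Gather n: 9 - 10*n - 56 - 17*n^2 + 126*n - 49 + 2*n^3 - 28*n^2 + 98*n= 2*n^3 - 45*n^2 + 214*n - 96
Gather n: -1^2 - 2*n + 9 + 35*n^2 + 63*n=35*n^2 + 61*n + 8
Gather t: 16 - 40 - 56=-80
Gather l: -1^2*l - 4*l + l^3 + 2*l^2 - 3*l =l^3 + 2*l^2 - 8*l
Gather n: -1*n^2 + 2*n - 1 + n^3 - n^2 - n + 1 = n^3 - 2*n^2 + n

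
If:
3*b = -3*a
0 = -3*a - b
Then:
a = 0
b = 0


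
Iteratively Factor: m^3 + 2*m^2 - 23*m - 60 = (m - 5)*(m^2 + 7*m + 12) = (m - 5)*(m + 3)*(m + 4)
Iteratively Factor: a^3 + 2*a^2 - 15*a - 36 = (a + 3)*(a^2 - a - 12) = (a + 3)^2*(a - 4)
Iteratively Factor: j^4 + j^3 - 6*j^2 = (j - 2)*(j^3 + 3*j^2) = j*(j - 2)*(j^2 + 3*j) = j*(j - 2)*(j + 3)*(j)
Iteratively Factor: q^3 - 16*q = (q + 4)*(q^2 - 4*q) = (q - 4)*(q + 4)*(q)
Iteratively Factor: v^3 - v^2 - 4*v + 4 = (v - 2)*(v^2 + v - 2) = (v - 2)*(v - 1)*(v + 2)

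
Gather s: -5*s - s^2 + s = -s^2 - 4*s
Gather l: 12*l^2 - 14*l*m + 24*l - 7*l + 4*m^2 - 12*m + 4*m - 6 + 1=12*l^2 + l*(17 - 14*m) + 4*m^2 - 8*m - 5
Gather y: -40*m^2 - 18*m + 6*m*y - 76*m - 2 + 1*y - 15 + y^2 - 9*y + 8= -40*m^2 - 94*m + y^2 + y*(6*m - 8) - 9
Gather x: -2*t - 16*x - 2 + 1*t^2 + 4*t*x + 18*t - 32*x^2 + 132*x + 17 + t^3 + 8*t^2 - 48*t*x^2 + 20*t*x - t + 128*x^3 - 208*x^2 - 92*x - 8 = t^3 + 9*t^2 + 15*t + 128*x^3 + x^2*(-48*t - 240) + x*(24*t + 24) + 7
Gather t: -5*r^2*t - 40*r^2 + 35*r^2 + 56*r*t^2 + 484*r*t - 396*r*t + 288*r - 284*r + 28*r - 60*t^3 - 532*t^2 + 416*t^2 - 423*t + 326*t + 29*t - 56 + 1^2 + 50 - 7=-5*r^2 + 32*r - 60*t^3 + t^2*(56*r - 116) + t*(-5*r^2 + 88*r - 68) - 12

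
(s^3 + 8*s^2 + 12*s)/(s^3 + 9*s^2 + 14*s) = (s + 6)/(s + 7)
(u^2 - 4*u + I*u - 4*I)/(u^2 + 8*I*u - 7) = (u - 4)/(u + 7*I)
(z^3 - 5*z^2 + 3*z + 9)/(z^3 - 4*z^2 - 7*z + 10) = (z^3 - 5*z^2 + 3*z + 9)/(z^3 - 4*z^2 - 7*z + 10)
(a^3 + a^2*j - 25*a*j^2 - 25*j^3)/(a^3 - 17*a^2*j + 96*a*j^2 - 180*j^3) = (a^2 + 6*a*j + 5*j^2)/(a^2 - 12*a*j + 36*j^2)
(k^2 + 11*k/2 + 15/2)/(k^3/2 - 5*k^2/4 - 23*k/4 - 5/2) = 2*(2*k^2 + 11*k + 15)/(2*k^3 - 5*k^2 - 23*k - 10)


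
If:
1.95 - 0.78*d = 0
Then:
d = 2.50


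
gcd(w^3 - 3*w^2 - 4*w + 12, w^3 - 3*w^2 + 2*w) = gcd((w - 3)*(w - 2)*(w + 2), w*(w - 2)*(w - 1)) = w - 2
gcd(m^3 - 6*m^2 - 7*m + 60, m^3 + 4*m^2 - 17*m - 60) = m^2 - m - 12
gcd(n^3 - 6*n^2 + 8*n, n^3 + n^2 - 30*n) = n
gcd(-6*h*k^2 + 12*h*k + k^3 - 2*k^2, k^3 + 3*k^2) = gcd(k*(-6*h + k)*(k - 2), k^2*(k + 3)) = k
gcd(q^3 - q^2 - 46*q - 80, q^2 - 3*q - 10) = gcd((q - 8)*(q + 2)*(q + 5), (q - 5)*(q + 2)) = q + 2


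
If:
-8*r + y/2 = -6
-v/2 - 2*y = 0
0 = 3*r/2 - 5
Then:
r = 10/3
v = -496/3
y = 124/3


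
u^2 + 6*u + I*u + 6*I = (u + 6)*(u + I)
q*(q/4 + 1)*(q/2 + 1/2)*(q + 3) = q^4/8 + q^3 + 19*q^2/8 + 3*q/2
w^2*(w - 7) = w^3 - 7*w^2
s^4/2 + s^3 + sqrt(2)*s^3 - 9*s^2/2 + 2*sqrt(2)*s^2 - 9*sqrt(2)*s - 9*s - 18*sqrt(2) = (s/2 + 1)*(s - 3)*(s + 3)*(s + 2*sqrt(2))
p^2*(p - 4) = p^3 - 4*p^2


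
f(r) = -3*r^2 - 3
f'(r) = -6*r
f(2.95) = -29.11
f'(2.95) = -17.70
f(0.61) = -4.12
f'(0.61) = -3.66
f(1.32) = -8.23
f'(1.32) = -7.92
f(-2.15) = -16.87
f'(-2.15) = 12.90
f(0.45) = -3.61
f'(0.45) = -2.70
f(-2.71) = -25.03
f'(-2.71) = 16.26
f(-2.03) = -15.36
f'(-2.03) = 12.18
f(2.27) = -18.46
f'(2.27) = -13.62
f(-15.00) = -678.00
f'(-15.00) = 90.00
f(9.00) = -246.00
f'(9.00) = -54.00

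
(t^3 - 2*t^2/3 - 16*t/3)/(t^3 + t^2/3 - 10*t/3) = (3*t - 8)/(3*t - 5)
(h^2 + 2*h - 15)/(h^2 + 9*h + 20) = (h - 3)/(h + 4)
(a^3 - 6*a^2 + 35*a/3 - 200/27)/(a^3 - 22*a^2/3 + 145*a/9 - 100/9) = (a - 8/3)/(a - 4)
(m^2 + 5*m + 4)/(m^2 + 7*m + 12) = (m + 1)/(m + 3)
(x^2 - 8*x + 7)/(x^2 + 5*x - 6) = (x - 7)/(x + 6)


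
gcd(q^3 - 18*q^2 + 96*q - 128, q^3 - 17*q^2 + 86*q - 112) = q^2 - 10*q + 16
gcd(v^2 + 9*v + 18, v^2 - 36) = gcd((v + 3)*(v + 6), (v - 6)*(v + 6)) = v + 6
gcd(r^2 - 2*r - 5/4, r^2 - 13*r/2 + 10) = r - 5/2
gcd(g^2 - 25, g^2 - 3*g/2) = 1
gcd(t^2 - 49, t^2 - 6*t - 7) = t - 7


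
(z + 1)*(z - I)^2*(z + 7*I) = z^4 + z^3 + 5*I*z^3 + 13*z^2 + 5*I*z^2 + 13*z - 7*I*z - 7*I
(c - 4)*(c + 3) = c^2 - c - 12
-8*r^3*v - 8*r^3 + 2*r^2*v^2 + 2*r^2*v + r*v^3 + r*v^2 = (-2*r + v)*(4*r + v)*(r*v + r)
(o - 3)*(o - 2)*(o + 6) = o^3 + o^2 - 24*o + 36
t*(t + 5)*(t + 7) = t^3 + 12*t^2 + 35*t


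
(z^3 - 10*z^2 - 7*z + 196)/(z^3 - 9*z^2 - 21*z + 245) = (z + 4)/(z + 5)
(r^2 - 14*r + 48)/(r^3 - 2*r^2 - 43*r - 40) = (r - 6)/(r^2 + 6*r + 5)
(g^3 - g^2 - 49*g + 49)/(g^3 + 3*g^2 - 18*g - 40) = (g^3 - g^2 - 49*g + 49)/(g^3 + 3*g^2 - 18*g - 40)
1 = 1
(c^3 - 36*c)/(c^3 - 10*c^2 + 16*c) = (c^2 - 36)/(c^2 - 10*c + 16)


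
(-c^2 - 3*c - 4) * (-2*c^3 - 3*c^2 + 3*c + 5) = 2*c^5 + 9*c^4 + 14*c^3 - 2*c^2 - 27*c - 20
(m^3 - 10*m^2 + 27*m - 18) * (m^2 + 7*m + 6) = m^5 - 3*m^4 - 37*m^3 + 111*m^2 + 36*m - 108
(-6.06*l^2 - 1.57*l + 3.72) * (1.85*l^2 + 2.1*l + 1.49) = -11.211*l^4 - 15.6305*l^3 - 5.4444*l^2 + 5.4727*l + 5.5428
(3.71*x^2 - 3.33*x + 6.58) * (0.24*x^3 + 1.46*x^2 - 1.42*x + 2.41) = 0.8904*x^5 + 4.6174*x^4 - 8.5508*x^3 + 23.2765*x^2 - 17.3689*x + 15.8578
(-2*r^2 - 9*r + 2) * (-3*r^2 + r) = 6*r^4 + 25*r^3 - 15*r^2 + 2*r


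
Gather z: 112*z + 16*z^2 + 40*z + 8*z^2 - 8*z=24*z^2 + 144*z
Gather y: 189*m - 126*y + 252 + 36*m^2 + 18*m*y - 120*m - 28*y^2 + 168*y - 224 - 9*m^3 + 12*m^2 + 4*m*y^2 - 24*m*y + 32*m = -9*m^3 + 48*m^2 + 101*m + y^2*(4*m - 28) + y*(42 - 6*m) + 28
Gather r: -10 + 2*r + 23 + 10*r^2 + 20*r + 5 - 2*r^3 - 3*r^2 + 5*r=-2*r^3 + 7*r^2 + 27*r + 18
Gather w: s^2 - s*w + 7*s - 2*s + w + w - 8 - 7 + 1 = s^2 + 5*s + w*(2 - s) - 14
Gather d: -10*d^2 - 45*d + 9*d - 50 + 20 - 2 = -10*d^2 - 36*d - 32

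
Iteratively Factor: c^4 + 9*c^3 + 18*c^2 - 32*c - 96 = (c - 2)*(c^3 + 11*c^2 + 40*c + 48) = (c - 2)*(c + 4)*(c^2 + 7*c + 12) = (c - 2)*(c + 3)*(c + 4)*(c + 4)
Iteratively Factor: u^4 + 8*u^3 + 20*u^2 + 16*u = (u)*(u^3 + 8*u^2 + 20*u + 16) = u*(u + 2)*(u^2 + 6*u + 8) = u*(u + 2)*(u + 4)*(u + 2)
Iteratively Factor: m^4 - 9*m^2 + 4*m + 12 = (m - 2)*(m^3 + 2*m^2 - 5*m - 6) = (m - 2)^2*(m^2 + 4*m + 3) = (m - 2)^2*(m + 3)*(m + 1)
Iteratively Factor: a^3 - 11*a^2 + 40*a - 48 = (a - 4)*(a^2 - 7*a + 12) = (a - 4)*(a - 3)*(a - 4)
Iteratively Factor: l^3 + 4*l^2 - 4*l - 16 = (l + 2)*(l^2 + 2*l - 8) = (l + 2)*(l + 4)*(l - 2)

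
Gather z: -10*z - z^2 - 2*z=-z^2 - 12*z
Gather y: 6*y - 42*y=-36*y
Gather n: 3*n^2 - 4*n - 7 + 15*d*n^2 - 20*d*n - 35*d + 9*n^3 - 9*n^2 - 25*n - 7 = -35*d + 9*n^3 + n^2*(15*d - 6) + n*(-20*d - 29) - 14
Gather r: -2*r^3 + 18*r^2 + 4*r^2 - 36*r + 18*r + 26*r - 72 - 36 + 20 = -2*r^3 + 22*r^2 + 8*r - 88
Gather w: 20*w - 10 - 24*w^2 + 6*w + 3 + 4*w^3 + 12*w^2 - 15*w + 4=4*w^3 - 12*w^2 + 11*w - 3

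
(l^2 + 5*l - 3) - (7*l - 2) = l^2 - 2*l - 1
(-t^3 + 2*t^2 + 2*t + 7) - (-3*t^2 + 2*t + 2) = -t^3 + 5*t^2 + 5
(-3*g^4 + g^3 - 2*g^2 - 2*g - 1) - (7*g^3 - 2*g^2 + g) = -3*g^4 - 6*g^3 - 3*g - 1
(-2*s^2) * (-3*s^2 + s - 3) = 6*s^4 - 2*s^3 + 6*s^2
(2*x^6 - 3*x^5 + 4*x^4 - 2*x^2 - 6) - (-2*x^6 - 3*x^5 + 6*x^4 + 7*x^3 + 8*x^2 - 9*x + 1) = 4*x^6 - 2*x^4 - 7*x^3 - 10*x^2 + 9*x - 7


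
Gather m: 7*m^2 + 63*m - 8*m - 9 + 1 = 7*m^2 + 55*m - 8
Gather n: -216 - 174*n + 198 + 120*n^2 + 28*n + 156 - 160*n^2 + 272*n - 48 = -40*n^2 + 126*n + 90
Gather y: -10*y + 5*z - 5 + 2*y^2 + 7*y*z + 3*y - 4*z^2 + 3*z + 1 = 2*y^2 + y*(7*z - 7) - 4*z^2 + 8*z - 4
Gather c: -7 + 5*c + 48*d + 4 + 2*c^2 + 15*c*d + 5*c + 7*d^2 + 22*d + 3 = 2*c^2 + c*(15*d + 10) + 7*d^2 + 70*d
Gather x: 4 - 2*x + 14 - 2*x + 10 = 28 - 4*x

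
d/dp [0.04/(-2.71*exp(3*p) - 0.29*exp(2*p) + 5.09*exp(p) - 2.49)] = (0.3252*exp(2*p) + 0.0232*exp(p) - 0.2036)*exp(p)/(2.71*exp(3*p) + 0.29*exp(2*p) - 5.09*exp(p) + 2.49)^2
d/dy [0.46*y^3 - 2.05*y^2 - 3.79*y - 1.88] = 1.38*y^2 - 4.1*y - 3.79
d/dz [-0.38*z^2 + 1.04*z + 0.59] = 1.04 - 0.76*z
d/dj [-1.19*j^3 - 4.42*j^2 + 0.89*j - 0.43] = -3.57*j^2 - 8.84*j + 0.89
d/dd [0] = 0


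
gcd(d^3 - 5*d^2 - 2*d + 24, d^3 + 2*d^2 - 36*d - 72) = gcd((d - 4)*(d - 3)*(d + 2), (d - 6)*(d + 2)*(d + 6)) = d + 2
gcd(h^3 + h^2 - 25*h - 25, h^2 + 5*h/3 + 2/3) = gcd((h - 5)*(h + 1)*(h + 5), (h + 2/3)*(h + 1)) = h + 1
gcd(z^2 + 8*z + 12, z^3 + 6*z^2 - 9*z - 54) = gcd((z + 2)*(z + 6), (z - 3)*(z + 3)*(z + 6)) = z + 6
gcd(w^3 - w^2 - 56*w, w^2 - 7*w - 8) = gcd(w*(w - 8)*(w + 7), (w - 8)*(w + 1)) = w - 8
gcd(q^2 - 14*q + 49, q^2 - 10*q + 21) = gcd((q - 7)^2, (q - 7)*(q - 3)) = q - 7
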